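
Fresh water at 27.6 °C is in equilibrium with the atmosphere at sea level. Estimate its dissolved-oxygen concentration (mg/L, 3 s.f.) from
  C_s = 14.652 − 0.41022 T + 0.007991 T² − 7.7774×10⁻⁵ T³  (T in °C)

C_s = 14.652 − 0.41022×27.6 + 0.007991×27.6² − 7.7774×10⁻⁵×27.6³ = 7.782 mg/L.

C_s ≈ 7.78 mg/L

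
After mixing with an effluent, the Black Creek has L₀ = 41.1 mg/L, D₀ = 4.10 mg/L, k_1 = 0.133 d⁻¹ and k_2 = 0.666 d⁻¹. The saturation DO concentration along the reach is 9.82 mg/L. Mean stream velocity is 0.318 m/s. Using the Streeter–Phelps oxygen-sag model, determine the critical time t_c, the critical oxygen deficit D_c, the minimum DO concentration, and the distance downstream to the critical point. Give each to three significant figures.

t_c ≈ 2.06 d; D_c ≈ 6.24 mg/L; min DO ≈ 3.58 mg/L; x_c ≈ 56.7 km

t_c = [1/(k_2−k_1)] ln[(k_2/k_1)(1 − D₀(k_2−k_1)/(k_1 L₀))]
= [1/(0.666−0.133)] ln[(0.666/0.133)(1 − 4.10×0.5330/(0.133×41.1))]
= (1/0.5330) ln[5.008 × 0.6002] = 1.876 × ln(3.006) = 1.876 × 1.100 = 2.065 d.
D_c = (k_1/k_2) L₀ e^(−k_1 t_c) = (0.133/0.666) × 41.1 × e^(−0.133×2.065) = 0.1997 × 41.1 × 0.7599 = 6.237 mg/L.
Minimum DO = C_s − D_c = 9.82 − 6.237 = 3.583 mg/L.
x_c = v t_c = 0.318 m/s × 2.065 d × 86400 s/d = 56730 m ≈ 56.7 km.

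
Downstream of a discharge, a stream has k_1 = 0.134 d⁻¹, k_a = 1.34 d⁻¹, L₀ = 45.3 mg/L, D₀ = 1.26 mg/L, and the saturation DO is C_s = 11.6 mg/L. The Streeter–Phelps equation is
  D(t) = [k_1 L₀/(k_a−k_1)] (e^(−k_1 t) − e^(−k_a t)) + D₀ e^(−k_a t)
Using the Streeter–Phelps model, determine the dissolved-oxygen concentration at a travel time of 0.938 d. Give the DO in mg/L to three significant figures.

DO ≈ 8.23 mg/L

k_1 L₀/(k_a−k_1) = 0.134×45.3/(1.34−0.134) = 6.070/1.206 = 5.033 mg/L.
e^(−k_1 t) = e^(−0.134×0.9380) = 0.8819; e^(−k_a t) = e^(−1.34×0.9380) = 0.2845.
D = 5.033 × (0.8819 − 0.2845) + 1.26 × 0.2845 = 3.007 + 0.3585 = 3.365 mg/L.
DO = C_s − D = 11.6 − 3.365 = 8.235 mg/L.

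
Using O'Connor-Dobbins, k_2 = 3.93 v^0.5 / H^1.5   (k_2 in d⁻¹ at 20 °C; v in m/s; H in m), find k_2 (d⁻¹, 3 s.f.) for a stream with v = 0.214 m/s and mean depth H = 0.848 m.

k_2 = 3.93 × 0.214^0.5 / 0.848^1.5 = 3.93 × 0.4626 / 0.7809 = 2.328 d⁻¹.

k_2 ≈ 2.33 d⁻¹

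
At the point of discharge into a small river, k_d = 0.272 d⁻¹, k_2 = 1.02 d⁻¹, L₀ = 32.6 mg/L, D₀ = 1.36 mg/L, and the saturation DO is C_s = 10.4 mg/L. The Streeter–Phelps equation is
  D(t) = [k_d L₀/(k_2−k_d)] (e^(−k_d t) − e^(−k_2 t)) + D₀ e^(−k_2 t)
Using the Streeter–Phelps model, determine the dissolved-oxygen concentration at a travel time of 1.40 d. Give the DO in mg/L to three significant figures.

DO ≈ 4.82 mg/L

k_d L₀/(k_2−k_d) = 0.272×32.6/(1.02−0.272) = 8.867/0.7480 = 11.85 mg/L.
e^(−k_d t) = e^(−0.272×1.400) = 0.6833; e^(−k_2 t) = e^(−1.02×1.400) = 0.2398.
D = 11.85 × (0.6833 − 0.2398) + 1.36 × 0.2398 = 5.258 + 0.3261 = 5.584 mg/L.
DO = C_s − D = 10.4 − 5.584 = 4.816 mg/L.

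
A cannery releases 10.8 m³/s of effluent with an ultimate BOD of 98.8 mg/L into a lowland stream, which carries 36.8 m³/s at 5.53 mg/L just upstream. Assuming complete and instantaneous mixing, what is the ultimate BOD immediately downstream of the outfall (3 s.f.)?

Flow-weighted mixing: C = (Q_r C_r + Q_w C_w)/(Q_r + Q_w)
= (36.8×5.53 + 10.8×98.8)/(36.8 + 10.8) = 1271/47.60 = 26.69 mg/L.

26.7 mg/L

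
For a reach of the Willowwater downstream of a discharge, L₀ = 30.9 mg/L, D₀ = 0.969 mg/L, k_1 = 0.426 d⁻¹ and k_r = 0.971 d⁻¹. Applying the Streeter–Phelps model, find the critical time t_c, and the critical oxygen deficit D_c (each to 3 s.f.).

t_c = [1/(k_r−k_1)] ln[(k_r/k_1)(1 − D₀(k_r−k_1)/(k_1 L₀))]
= [1/(0.971−0.426)] ln[(0.971/0.426)(1 − 0.969×0.5450/(0.426×30.9))]
= (1/0.5450) ln[2.279 × 0.9599] = 1.835 × ln(2.188) = 1.835 × 0.7829 = 1.437 d.
D_c = (k_1/k_r) L₀ e^(−k_1 t_c) = (0.426/0.971) × 30.9 × e^(−0.426×1.437) = 0.4387 × 30.9 × 0.5423 = 7.351 mg/L.

t_c ≈ 1.44 d; D_c ≈ 7.35 mg/L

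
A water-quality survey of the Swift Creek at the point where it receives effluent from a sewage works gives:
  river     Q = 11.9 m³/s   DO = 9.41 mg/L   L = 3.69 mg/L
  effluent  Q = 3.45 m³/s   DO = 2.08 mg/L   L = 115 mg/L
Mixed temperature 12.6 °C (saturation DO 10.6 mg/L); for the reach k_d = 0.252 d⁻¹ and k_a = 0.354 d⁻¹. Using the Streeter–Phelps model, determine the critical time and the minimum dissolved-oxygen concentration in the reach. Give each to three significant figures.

t_c ≈ 2.93 d; minimum DO ≈ 0.838 mg/L

Mixed DO = (11.9×9.41 + 3.45×2.08)/(11.9+3.45) = 119.2/15.35 = 7.763 mg/L.
Mixed L₀ = (11.9×3.69 + 3.45×115)/(15.35) = 440.7/15.35 = 28.71 mg/L.
Initial deficit D₀ = C_s − DO₀ = 10.6 − 7.763 = 2.837 mg/L.
t_c = (1/0.1020) ln[(0.354/0.252)(1 − 2.837×0.1020/(0.252×28.71))] = 9.804 × ln(1.349) = 2.932 d.
D_c = (0.252/0.354) × 28.71 × e^(−0.252×2.932) = 0.7119 × 28.71 × 0.4777 = 9.762 mg/L.
Minimum DO = 10.6 − 9.762 = 0.8381 mg/L.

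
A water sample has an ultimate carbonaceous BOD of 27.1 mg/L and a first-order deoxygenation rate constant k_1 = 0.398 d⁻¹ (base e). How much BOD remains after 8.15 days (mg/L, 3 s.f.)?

L_t = L₀ e^(−k_1 t) = 27.1 × e^(−0.398×8.15) = 27.1 × 0.03902 = 1.057 mg/L.

L ≈ 1.06 mg/L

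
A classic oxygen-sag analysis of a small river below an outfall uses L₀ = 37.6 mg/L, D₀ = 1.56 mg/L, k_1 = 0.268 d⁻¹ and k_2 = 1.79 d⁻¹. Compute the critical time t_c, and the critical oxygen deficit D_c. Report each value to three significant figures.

t_c ≈ 1.07 d; D_c ≈ 4.22 mg/L

t_c = [1/(k_2−k_1)] ln[(k_2/k_1)(1 − D₀(k_2−k_1)/(k_1 L₀))]
= [1/(1.79−0.268)] ln[(1.79/0.268)(1 − 1.56×1.522/(0.268×37.6))]
= (1/1.522) ln[6.679 × 0.7644] = 0.6570 × ln(5.105) = 0.6570 × 1.630 = 1.071 d.
L(t_c) = L₀ e^(−k_1 t_c) = 37.6 × 0.7505 = 28.22 mg/L, and at the critical point k_2 D_c = k_1 L, so D_c = (0.268/1.79) × 28.22 = 4.225 mg/L.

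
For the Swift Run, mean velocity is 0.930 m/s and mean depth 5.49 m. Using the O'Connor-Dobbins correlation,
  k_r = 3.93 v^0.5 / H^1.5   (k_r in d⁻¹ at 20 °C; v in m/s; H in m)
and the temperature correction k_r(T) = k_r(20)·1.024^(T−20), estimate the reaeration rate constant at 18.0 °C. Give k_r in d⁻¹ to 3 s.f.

k_r(20) = 3.93 × 0.930^0.5 / 5.49^1.5 = 3.93 × 0.9644 / 12.86 = 0.2946 d⁻¹.
k_r(18.0) = 0.2946 × 1.024^(18.0−20) = 0.2946 × 0.9537 = 0.2810 d⁻¹.

k_r ≈ 0.281 d⁻¹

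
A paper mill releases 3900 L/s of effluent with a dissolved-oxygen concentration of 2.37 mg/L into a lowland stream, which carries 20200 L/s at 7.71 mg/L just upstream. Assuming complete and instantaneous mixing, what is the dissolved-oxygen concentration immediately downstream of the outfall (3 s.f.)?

6.85 mg/L

Flow-weighted mixing: C = (Q_r C_r + Q_w C_w)/(Q_r + Q_w)
= (20200×7.71 + 3900×2.37)/(20200 + 3900) = 165000/24100 = 6.846 mg/L.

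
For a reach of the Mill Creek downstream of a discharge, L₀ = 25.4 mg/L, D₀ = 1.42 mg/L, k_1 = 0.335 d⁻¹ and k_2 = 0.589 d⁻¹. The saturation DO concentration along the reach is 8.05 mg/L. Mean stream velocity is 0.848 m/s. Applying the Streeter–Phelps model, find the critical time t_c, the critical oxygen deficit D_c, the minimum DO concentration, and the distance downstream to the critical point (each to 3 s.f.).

t_c ≈ 2.05 d; D_c ≈ 7.27 mg/L; min DO ≈ 0.783 mg/L; x_c ≈ 150 km

t_c = [1/(k_2−k_1)] ln[(k_2/k_1)(1 − D₀(k_2−k_1)/(k_1 L₀))]
= [1/(0.589−0.335)] ln[(0.589/0.335)(1 − 1.42×0.2540/(0.335×25.4))]
= (1/0.2540) ln[1.758 × 0.9576] = 3.937 × ln(1.684) = 3.937 × 0.5210 = 2.051 d.
D_c = (k_1/k_2) L₀ e^(−k_1 t_c) = (0.335/0.589) × 25.4 × e^(−0.335×2.051) = 0.5688 × 25.4 × 0.5030 = 7.267 mg/L.
Minimum DO = C_s − D_c = 8.05 − 7.267 = 0.7831 mg/L.
x_c = v t_c = 0.848 m/s × 2.051 d × 86400 s/d = 150300 m ≈ 150 km.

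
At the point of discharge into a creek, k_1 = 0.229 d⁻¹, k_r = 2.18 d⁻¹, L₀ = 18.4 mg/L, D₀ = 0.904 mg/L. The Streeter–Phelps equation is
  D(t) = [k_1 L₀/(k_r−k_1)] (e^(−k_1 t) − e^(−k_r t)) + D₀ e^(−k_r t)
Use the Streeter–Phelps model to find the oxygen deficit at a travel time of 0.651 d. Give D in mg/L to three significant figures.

k_1 L₀/(k_r−k_1) = 0.229×18.4/(2.18−0.229) = 4.214/1.951 = 2.160 mg/L.
e^(−k_1 t) = e^(−0.229×0.6510) = 0.8615; e^(−k_r t) = e^(−2.18×0.6510) = 0.2419.
D = 2.160 × (0.8615 − 0.2419) + 0.904 × 0.2419 = 1.338 + 0.2187 = 1.557 mg/L.

D ≈ 1.56 mg/L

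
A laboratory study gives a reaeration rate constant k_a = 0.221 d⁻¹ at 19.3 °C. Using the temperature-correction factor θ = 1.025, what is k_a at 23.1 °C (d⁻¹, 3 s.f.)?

k_a ≈ 0.243 d⁻¹

k_a(T₂) = k_a(T₁) · θ^(T₂−T₁) = 0.221 × 1.025^(23.1−19.3)
= 0.221 × 1.025^3.80 = 0.221 × 1.098 = 0.2427 d⁻¹.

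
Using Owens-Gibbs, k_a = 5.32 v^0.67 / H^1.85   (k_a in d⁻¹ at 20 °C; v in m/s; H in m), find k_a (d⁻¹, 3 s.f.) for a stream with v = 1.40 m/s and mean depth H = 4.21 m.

k_a ≈ 0.467 d⁻¹

k_a = 5.32 × 1.40^0.67 / 4.21^1.85 = 5.32 × 1.253 / 14.29 = 0.4665 d⁻¹.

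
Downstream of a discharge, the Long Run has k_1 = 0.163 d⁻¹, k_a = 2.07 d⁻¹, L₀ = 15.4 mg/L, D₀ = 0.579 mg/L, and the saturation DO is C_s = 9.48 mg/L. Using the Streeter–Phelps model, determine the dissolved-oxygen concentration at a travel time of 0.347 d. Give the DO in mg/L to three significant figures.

DO ≈ 8.60 mg/L

k_1 L₀/(k_a−k_1) = 0.163×15.4/(2.07−0.163) = 2.510/1.907 = 1.316 mg/L.
e^(−k_1 t) = e^(−0.163×0.3470) = 0.9450; e^(−k_a t) = e^(−2.07×0.3470) = 0.4876.
D = 1.316 × (0.9450 − 0.4876) + 0.579 × 0.4876 = 0.6021 + 0.2823 = 0.8844 mg/L.
DO = C_s − D = 9.48 − 0.8844 = 8.596 mg/L.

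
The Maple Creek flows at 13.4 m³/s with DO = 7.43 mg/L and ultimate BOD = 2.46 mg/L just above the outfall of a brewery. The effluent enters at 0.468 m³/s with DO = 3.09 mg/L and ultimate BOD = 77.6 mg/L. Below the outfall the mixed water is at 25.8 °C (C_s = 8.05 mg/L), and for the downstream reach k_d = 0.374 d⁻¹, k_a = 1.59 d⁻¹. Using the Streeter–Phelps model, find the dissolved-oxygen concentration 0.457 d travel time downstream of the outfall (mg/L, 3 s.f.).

DO ≈ 7.13 mg/L

Mixed DO = (13.4×7.43 + 0.468×3.09)/(13.4+0.468) = 101.0/13.87 = 7.284 mg/L.
Mixed L₀ = (13.4×2.46 + 0.468×77.6)/(13.87) = 69.28/13.87 = 4.996 mg/L.
Initial deficit D₀ = C_s − DO₀ = 8.05 − 7.284 = 0.7665 mg/L.
D(0.457) = [0.374×4.996/(1.59−0.374)](e^(−0.374×0.457) − e^(−1.59×0.457)) + 0.7665 e^(−1.59×0.457)
= 1.537 × (0.8429 − 0.4835) + 0.7665 × 0.4835 = 0.9228 mg/L.
DO = 8.05 − 0.9228 = 7.127 mg/L.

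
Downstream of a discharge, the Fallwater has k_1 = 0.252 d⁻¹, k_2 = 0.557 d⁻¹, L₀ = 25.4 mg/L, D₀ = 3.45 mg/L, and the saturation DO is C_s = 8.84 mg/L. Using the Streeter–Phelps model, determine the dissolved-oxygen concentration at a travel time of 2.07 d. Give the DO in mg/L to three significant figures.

DO ≈ 1.92 mg/L

k_1 L₀/(k_2−k_1) = 0.252×25.4/(0.557−0.252) = 6.401/0.3050 = 20.99 mg/L.
e^(−k_1 t) = e^(−0.252×2.070) = 0.5935; e^(−k_2 t) = e^(−0.557×2.070) = 0.3157.
D = 20.99 × (0.5935 − 0.3157) + 3.45 × 0.3157 = 5.831 + 1.089 = 6.920 mg/L.
DO = C_s − D = 8.84 − 6.920 = 1.920 mg/L.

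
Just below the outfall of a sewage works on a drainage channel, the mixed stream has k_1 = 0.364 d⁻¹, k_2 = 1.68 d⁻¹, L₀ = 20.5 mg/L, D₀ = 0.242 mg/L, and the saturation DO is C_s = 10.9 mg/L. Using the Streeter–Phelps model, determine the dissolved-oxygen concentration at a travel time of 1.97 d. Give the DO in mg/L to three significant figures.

DO ≈ 8.33 mg/L

k_1 L₀/(k_2−k_1) = 0.364×20.5/(1.68−0.364) = 7.462/1.316 = 5.670 mg/L.
e^(−k_1 t) = e^(−0.364×1.970) = 0.4882; e^(−k_2 t) = e^(−1.68×1.970) = 0.03653.
D = 5.670 × (0.4882 − 0.03653) + 0.242 × 0.03653 = 2.561 + 0.008840 = 2.570 mg/L.
DO = C_s − D = 10.9 − 2.570 = 8.330 mg/L.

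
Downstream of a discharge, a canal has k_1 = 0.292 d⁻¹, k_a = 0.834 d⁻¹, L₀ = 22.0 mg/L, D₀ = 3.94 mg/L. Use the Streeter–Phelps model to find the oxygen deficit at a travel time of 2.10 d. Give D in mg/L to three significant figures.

k_1 L₀/(k_a−k_1) = 0.292×22.0/(0.834−0.292) = 6.424/0.5420 = 11.85 mg/L.
e^(−k_1 t) = e^(−0.292×2.100) = 0.5416; e^(−k_a t) = e^(−0.834×2.100) = 0.1735.
D = 11.85 × (0.5416 − 0.1735) + 3.94 × 0.1735 = 4.363 + 0.6837 = 5.046 mg/L.

D ≈ 5.05 mg/L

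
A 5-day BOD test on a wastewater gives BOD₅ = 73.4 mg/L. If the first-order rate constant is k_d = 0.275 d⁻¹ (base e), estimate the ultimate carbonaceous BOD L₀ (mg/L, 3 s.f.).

BOD₅ = L₀(1 − e^(−5k_d)) ⇒ L₀ = BOD₅ / (1 − e^(−5×0.275))
= 73.4 / (1 − 0.2528) = 73.4 / 0.7472 = 98.24 mg/L.

L₀ ≈ 98.2 mg/L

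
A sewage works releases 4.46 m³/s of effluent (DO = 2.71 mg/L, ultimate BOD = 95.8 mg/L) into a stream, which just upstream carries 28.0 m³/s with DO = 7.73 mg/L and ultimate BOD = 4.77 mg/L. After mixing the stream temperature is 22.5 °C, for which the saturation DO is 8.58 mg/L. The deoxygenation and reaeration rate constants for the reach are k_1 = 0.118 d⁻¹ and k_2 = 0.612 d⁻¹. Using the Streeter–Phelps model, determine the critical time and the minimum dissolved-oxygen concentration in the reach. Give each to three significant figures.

Mixed DO = (28.0×7.73 + 4.46×2.71)/(28.0+4.46) = 228.5/32.46 = 7.040 mg/L.
Mixed L₀ = (28.0×4.77 + 4.46×95.8)/(32.46) = 560.8/32.46 = 17.28 mg/L.
Initial deficit D₀ = C_s − DO₀ = 8.58 − 7.040 = 1.540 mg/L.
t_c = (1/0.4940) ln[(0.612/0.118)(1 − 1.540×0.4940/(0.118×17.28))] = 2.024 × ln(3.251) = 2.387 d.
D_c = (0.118/0.612) × 17.28 × e^(−0.118×2.387) = 0.1928 × 17.28 × 0.7545 = 2.514 mg/L.
Minimum DO = 8.58 − 2.514 = 6.066 mg/L.

t_c ≈ 2.39 d; minimum DO ≈ 6.07 mg/L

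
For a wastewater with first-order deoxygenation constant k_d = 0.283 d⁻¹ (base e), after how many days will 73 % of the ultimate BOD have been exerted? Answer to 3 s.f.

t ≈ 4.63 d

y/L₀ = 1 − e^(−k_d t) = 0.73 ⇒ e^(−k_d t) = 0.270
t = −ln(0.270) / 0.283 = 1.309 / 0.283 = 4.627 d.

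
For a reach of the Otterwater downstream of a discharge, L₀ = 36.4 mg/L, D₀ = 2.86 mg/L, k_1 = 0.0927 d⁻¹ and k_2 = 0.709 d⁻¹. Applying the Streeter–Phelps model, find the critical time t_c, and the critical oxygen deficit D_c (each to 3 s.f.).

t_c ≈ 2.10 d; D_c ≈ 3.92 mg/L

At the critical point dD/dt = 0, so k_1 L₀ e^(−k_1 t) = k_2 D. Substituting D(t) from the Streeter–Phelps equation and solving for t gives
t_c = ln[(k_2/k_1)(1 − D₀(k_2−k_1)/(k_1 L₀))] / (k_2−k_1).
Here k_2−k_1 = 0.6163 d⁻¹ and 1 − D₀(k_2−k_1)/(k_1 L₀) = 1 − 2.86×0.6163/(0.0927×36.4) = 0.4776, so
t_c = ln(7.648 × 0.4776) / 0.6163 = 1.296 / 0.6163 = 2.102 d.
D_c = (k_1/k_2) L₀ e^(−k_1 t_c) = (0.0927/0.709) × 36.4 × e^(−0.0927×2.102) = 0.1307 × 36.4 × 0.8229 = 3.917 mg/L.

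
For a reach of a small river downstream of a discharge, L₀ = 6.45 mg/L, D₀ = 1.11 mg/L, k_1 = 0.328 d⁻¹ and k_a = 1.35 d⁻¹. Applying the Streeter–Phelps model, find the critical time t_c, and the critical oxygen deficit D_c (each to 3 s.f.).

t_c ≈ 0.633 d; D_c ≈ 1.27 mg/L

t_c = [1/(k_a−k_1)] ln[(k_a/k_1)(1 − D₀(k_a−k_1)/(k_1 L₀))]
= [1/(1.35−0.328)] ln[(1.35/0.328)(1 − 1.11×1.022/(0.328×6.45))]
= (1/1.022) ln[4.116 × 0.4638] = 0.9785 × ln(1.909) = 0.9785 × 0.6465 = 0.6326 d.
D_c = (k_1/k_a) L₀ e^(−k_1 t_c) = (0.328/1.35) × 6.45 × e^(−0.328×0.6326) = 0.2430 × 6.45 × 0.8126 = 1.273 mg/L.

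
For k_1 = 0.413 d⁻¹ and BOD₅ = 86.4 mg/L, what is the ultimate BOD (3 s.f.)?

BOD₅ = L₀(1 − e^(−5k_1)) ⇒ L₀ = BOD₅ / (1 − e^(−5×0.413))
= 86.4 / (1 − 0.1268) = 86.4 / 0.8732 = 98.95 mg/L.

L₀ ≈ 98.9 mg/L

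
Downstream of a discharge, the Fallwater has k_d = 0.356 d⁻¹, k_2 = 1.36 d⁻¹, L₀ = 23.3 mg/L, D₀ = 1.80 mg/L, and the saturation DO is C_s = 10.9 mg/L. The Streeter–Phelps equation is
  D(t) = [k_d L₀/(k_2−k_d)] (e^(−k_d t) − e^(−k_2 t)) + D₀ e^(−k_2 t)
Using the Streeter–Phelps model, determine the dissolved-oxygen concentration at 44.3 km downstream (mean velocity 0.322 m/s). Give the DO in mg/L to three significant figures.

Travel time t = x/v = 44.3 km / (0.322 m/s) = 44300 m / 0.322 m/s = 137600 s = 1.592 d.
k_d L₀/(k_2−k_d) = 0.356×23.3/(1.36−0.356) = 8.295/1.004 = 8.262 mg/L.
e^(−k_d t) = e^(−0.356×1.592) = 0.5673; e^(−k_2 t) = e^(−1.36×1.592) = 0.1147.
D = 8.262 × (0.5673 − 0.1147) + 1.80 × 0.1147 = 3.739 + 0.2064 = 3.946 mg/L.
DO = C_s − D = 10.9 − 3.946 = 6.954 mg/L.

DO ≈ 6.95 mg/L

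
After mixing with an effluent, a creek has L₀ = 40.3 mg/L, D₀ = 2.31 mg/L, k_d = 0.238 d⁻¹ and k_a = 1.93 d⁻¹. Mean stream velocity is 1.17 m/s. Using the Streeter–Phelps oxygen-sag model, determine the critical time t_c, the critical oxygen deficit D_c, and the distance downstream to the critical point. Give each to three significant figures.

t_c ≈ 0.928 d; D_c ≈ 3.99 mg/L; x_c ≈ 93.8 km

t_c = [1/(k_a−k_d)] ln[(k_a/k_d)(1 − D₀(k_a−k_d)/(k_d L₀))]
= [1/(1.93−0.238)] ln[(1.93/0.238)(1 − 2.31×1.692/(0.238×40.3))]
= (1/1.692) ln[8.109 × 0.5925] = 0.5910 × ln(4.805) = 0.5910 × 1.570 = 0.9277 d.
L(t_c) = L₀ e^(−k_d t_c) = 40.3 × 0.8019 = 32.32 mg/L, and at the critical point k_a D_c = k_d L, so D_c = (0.238/1.93) × 32.32 = 3.985 mg/L.
x_c = v t_c = 1.17 m/s × 0.9277 d × 86400 s/d = 93780 m ≈ 93.8 km.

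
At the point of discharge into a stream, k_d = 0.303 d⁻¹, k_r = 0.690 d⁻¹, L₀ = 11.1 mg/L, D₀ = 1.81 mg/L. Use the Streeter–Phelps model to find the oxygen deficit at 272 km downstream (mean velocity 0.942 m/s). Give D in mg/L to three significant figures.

D ≈ 2.47 mg/L

Travel time t = x/v = 272 km / (0.942 m/s) = 272000 m / 0.942 m/s = 288700 s = 3.342 d.
k_d L₀/(k_r−k_d) = 0.303×11.1/(0.690−0.303) = 3.363/0.3870 = 8.691 mg/L.
e^(−k_d t) = e^(−0.303×3.342) = 0.3633; e^(−k_r t) = e^(−0.690×3.342) = 0.09966.
D = 8.691 × (0.3633 − 0.09966) + 1.81 × 0.09966 = 2.291 + 0.1804 = 2.471 mg/L.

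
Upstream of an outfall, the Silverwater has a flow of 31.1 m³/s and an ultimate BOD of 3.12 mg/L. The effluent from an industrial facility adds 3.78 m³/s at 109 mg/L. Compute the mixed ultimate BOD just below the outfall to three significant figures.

14.6 mg/L

Flow-weighted mixing: C = (Q_r C_r + Q_w C_w)/(Q_r + Q_w)
= (31.1×3.12 + 3.78×109)/(31.1 + 3.78) = 509.1/34.88 = 14.59 mg/L.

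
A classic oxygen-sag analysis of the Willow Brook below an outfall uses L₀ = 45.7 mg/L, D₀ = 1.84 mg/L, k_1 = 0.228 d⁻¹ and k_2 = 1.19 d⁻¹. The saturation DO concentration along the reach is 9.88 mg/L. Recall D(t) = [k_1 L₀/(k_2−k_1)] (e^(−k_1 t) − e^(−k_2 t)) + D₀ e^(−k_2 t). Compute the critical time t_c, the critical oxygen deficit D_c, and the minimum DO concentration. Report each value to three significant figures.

t_c = [1/(k_2−k_1)] ln[(k_2/k_1)(1 − D₀(k_2−k_1)/(k_1 L₀))]
= [1/(1.19−0.228)] ln[(1.19/0.228)(1 − 1.84×0.9620/(0.228×45.7))]
= (1/0.9620) ln[5.219 × 0.8301] = 1.040 × ln(4.333) = 1.040 × 1.466 = 1.524 d.
L(t_c) = L₀ e^(−k_1 t_c) = 45.7 × 0.7065 = 32.29 mg/L, and at the critical point k_2 D_c = k_1 L, so D_c = (0.228/1.19) × 32.29 = 6.186 mg/L.
Minimum DO = C_s − D_c = 9.88 − 6.186 = 3.694 mg/L.

t_c ≈ 1.52 d; D_c ≈ 6.19 mg/L; min DO ≈ 3.69 mg/L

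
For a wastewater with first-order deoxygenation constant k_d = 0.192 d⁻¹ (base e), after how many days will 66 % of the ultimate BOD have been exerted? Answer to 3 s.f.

t ≈ 5.62 d

y/L₀ = 1 − e^(−k_d t) = 0.66 ⇒ e^(−k_d t) = 0.340
t = −ln(0.340) / 0.192 = 1.079 / 0.192 = 5.619 d.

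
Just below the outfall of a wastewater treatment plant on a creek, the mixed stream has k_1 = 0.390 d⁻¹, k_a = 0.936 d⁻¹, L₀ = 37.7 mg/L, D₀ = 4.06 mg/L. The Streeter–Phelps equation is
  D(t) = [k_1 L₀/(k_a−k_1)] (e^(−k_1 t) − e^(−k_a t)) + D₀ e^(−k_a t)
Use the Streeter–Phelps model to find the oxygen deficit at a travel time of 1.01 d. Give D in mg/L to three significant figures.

D ≈ 9.28 mg/L

k_1 L₀/(k_a−k_1) = 0.390×37.7/(0.936−0.390) = 14.70/0.5460 = 26.93 mg/L.
e^(−k_1 t) = e^(−0.390×1.010) = 0.6744; e^(−k_a t) = e^(−0.936×1.010) = 0.3885.
D = 26.93 × (0.6744 − 0.3885) + 4.06 × 0.3885 = 7.698 + 1.577 = 9.276 mg/L.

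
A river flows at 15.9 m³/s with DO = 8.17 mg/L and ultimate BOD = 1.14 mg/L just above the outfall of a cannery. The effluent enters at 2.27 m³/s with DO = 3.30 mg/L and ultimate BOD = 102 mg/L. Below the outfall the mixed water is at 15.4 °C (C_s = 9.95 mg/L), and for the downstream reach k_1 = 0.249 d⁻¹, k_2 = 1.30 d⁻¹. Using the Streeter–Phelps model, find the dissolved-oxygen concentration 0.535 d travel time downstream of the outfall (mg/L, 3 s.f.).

Mixed DO = (15.9×8.17 + 2.27×3.30)/(15.9+2.27) = 137.4/18.17 = 7.562 mg/L.
Mixed L₀ = (15.9×1.14 + 2.27×102)/(18.17) = 249.7/18.17 = 13.74 mg/L.
Initial deficit D₀ = C_s − DO₀ = 9.95 − 7.562 = 2.388 mg/L.
D(0.535) = [0.249×13.74/(1.30−0.249)](e^(−0.249×0.535) − e^(−1.30×0.535)) + 2.388 e^(−1.30×0.535)
= 3.255 × (0.8753 − 0.4988) + 2.388 × 0.4988 = 2.417 mg/L.
DO = 9.95 − 2.417 = 7.533 mg/L.

DO ≈ 7.53 mg/L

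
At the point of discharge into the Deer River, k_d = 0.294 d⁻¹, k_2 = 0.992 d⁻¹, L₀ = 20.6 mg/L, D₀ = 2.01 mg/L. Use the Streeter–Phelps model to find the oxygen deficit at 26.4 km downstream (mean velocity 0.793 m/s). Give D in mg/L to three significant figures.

Travel time t = x/v = 26.4 km / (0.793 m/s) = 26400 m / 0.793 m/s = 33290 s = 0.3853 d.
k_d L₀/(k_2−k_d) = 0.294×20.6/(0.992−0.294) = 6.056/0.6980 = 8.677 mg/L.
e^(−k_d t) = e^(−0.294×0.3853) = 0.8929; e^(−k_2 t) = e^(−0.992×0.3853) = 0.6823.
D = 8.677 × (0.8929 − 0.6823) + 2.01 × 0.6823 = 1.827 + 1.371 = 3.198 mg/L.

D ≈ 3.20 mg/L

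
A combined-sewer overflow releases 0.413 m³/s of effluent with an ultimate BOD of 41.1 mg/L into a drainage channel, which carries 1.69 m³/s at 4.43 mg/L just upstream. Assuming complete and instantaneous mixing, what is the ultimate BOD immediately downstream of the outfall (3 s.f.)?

Flow-weighted mixing: C = (Q_r C_r + Q_w C_w)/(Q_r + Q_w)
= (1.69×4.43 + 0.413×41.1)/(1.69 + 0.413) = 24.46/2.103 = 11.63 mg/L.

11.6 mg/L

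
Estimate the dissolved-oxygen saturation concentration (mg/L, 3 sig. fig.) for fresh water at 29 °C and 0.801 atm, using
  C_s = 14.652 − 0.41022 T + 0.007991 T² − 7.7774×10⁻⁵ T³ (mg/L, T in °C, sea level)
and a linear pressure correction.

At sea level: C_s = 14.652 − 0.41022×29 + 0.007991×29² − 7.7774×10⁻⁵×29³ = 7.579 mg/L.
Pressure correction: C_s' = 7.579 × 0.801 = 6.071 mg/L.

C_s ≈ 6.07 mg/L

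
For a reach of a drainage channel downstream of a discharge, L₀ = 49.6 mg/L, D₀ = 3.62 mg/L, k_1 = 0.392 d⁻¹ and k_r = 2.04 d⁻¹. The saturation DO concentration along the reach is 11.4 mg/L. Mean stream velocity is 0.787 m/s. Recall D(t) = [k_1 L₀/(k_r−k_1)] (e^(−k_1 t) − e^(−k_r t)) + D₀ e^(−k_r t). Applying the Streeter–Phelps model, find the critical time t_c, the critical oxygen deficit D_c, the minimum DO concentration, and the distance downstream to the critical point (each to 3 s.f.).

t_c ≈ 0.778 d; D_c ≈ 7.02 mg/L; min DO ≈ 4.38 mg/L; x_c ≈ 52.9 km

At the critical point dD/dt = 0, so k_1 L₀ e^(−k_1 t) = k_r D. Substituting D(t) from the Streeter–Phelps equation and solving for t gives
t_c = ln[(k_r/k_1)(1 − D₀(k_r−k_1)/(k_1 L₀))] / (k_r−k_1).
Here k_r−k_1 = 1.648 d⁻¹ and 1 − D₀(k_r−k_1)/(k_1 L₀) = 1 − 3.62×1.648/(0.392×49.6) = 0.6932, so
t_c = ln(5.204 × 0.6932) / 1.648 = 1.283 / 1.648 = 0.7785 d.
D_c = (k_1/k_r) L₀ e^(−k_1 t_c) = (0.392/2.04) × 49.6 × e^(−0.392×0.7785) = 0.1922 × 49.6 × 0.7370 = 7.024 mg/L.
Minimum DO = C_s − D_c = 11.4 − 7.024 = 4.376 mg/L.
x_c = v t_c = 0.787 m/s × 0.7785 d × 86400 s/d = 52940 m ≈ 52.9 km.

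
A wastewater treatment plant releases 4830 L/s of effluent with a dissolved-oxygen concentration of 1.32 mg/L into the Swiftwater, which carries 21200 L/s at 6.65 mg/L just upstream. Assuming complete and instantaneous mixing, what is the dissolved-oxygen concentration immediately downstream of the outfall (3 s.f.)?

5.66 mg/L

Flow-weighted mixing: C = (Q_r C_r + Q_w C_w)/(Q_r + Q_w)
= (21200×6.65 + 4830×1.32)/(21200 + 4830) = 147400/26030 = 5.661 mg/L.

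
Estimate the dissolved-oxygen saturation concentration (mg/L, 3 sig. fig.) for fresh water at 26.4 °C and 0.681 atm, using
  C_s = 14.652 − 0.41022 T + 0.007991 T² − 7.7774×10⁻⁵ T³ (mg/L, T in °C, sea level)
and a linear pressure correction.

At sea level: C_s = 14.652 − 0.41022×26.4 + 0.007991×26.4² − 7.7774×10⁻⁵×26.4³ = 7.961 mg/L.
Pressure correction: C_s' = 7.961 × 0.681 = 5.421 mg/L.

C_s ≈ 5.42 mg/L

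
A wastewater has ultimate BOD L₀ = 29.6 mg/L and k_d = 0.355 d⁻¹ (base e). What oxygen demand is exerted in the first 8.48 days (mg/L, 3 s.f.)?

y ≈ 28.1 mg/L

y_t = L₀(1 − e^(−k_d t)) = 29.6 × (1 − e^(−0.355×8.48))
= 29.6 × (1 − 0.04927) = 29.6 × 0.9507 = 28.14 mg/L.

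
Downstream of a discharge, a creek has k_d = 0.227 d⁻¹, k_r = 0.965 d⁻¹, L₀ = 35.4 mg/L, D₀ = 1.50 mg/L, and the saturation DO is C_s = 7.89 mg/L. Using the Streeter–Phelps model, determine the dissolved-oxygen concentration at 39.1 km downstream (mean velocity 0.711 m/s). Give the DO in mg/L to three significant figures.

DO ≈ 3.55 mg/L

Travel time t = x/v = 39.1 km / (0.711 m/s) = 39100 m / 0.711 m/s = 54990 s = 0.6365 d.
k_d L₀/(k_r−k_d) = 0.227×35.4/(0.965−0.227) = 8.036/0.7380 = 10.89 mg/L.
e^(−k_d t) = e^(−0.227×0.6365) = 0.8655; e^(−k_r t) = e^(−0.965×0.6365) = 0.5411.
D = 10.89 × (0.8655 − 0.5411) + 1.50 × 0.5411 = 3.532 + 0.8116 = 4.344 mg/L.
DO = C_s − D = 7.89 − 4.344 = 3.546 mg/L.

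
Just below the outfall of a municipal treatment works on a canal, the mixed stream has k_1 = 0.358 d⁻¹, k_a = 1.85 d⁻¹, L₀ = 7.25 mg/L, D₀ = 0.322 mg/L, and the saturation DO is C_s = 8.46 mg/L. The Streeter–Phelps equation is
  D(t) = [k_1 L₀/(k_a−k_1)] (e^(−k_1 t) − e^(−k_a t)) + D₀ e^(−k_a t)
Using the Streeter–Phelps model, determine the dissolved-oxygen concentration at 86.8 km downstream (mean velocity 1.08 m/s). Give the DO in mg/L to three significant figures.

Travel time t = x/v = 86.8 km / (1.08 m/s) = 86800 m / 1.08 m/s = 80370 s = 0.9302 d.
k_1 L₀/(k_a−k_1) = 0.358×7.25/(1.85−0.358) = 2.595/1.492 = 1.740 mg/L.
e^(−k_1 t) = e^(−0.358×0.9302) = 0.7168; e^(−k_a t) = e^(−1.85×0.9302) = 0.1789.
D = 1.740 × (0.7168 − 0.1789) + 0.322 × 0.1789 = 0.9357 + 0.05761 = 0.9933 mg/L.
DO = C_s − D = 8.46 − 0.9933 = 7.467 mg/L.

DO ≈ 7.47 mg/L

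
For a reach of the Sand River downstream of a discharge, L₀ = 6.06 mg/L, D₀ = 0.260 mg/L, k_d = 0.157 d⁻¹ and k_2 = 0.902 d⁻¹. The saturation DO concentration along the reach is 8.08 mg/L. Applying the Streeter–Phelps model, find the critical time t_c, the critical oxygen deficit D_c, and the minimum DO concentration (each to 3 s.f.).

At the critical point dD/dt = 0, so k_d L₀ e^(−k_d t) = k_2 D. Substituting D(t) from the Streeter–Phelps equation and solving for t gives
t_c = ln[(k_2/k_d)(1 − D₀(k_2−k_d)/(k_d L₀))] / (k_2−k_d).
Here k_2−k_d = 0.7450 d⁻¹ and 1 − D₀(k_2−k_d)/(k_d L₀) = 1 − 0.260×0.7450/(0.157×6.06) = 0.7964, so
t_c = ln(5.745 × 0.7964) / 0.7450 = 1.521 / 0.7450 = 2.041 d.
D_c = (k_d/k_2) L₀ e^(−k_d t_c) = (0.157/0.902) × 6.06 × e^(−0.157×2.041) = 0.1741 × 6.06 × 0.7258 = 0.7656 mg/L.
Minimum DO = C_s − D_c = 8.08 − 0.7656 = 7.314 mg/L.

t_c ≈ 2.04 d; D_c ≈ 0.766 mg/L; min DO ≈ 7.31 mg/L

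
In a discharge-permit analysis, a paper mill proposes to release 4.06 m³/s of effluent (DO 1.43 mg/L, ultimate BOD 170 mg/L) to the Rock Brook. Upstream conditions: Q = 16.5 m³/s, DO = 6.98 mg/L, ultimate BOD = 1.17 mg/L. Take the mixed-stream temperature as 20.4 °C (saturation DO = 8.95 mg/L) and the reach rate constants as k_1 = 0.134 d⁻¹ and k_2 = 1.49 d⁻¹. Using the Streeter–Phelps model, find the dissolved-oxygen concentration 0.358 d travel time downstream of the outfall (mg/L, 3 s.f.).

DO ≈ 5.90 mg/L

Mixed DO = (16.5×6.98 + 4.06×1.43)/(16.5+4.06) = 121.0/20.56 = 5.884 mg/L.
Mixed L₀ = (16.5×1.17 + 4.06×170)/(20.56) = 709.5/20.56 = 34.51 mg/L.
Initial deficit D₀ = C_s − DO₀ = 8.95 − 5.884 = 3.066 mg/L.
D(0.358) = [0.134×34.51/(1.49−0.134)](e^(−0.134×0.358) − e^(−1.49×0.358)) + 3.066 e^(−1.49×0.358)
= 3.410 × (0.9532 − 0.5866) + 3.066 × 0.5866 = 3.049 mg/L.
DO = 8.95 − 3.049 = 5.901 mg/L.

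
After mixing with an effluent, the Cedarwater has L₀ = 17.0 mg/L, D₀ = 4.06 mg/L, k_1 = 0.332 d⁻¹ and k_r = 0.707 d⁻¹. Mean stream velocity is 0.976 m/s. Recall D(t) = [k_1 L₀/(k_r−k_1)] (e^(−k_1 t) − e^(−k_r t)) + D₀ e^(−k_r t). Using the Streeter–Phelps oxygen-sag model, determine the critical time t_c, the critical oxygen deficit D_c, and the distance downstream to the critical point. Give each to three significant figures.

t_c = [1/(k_r−k_1)] ln[(k_r/k_1)(1 − D₀(k_r−k_1)/(k_1 L₀))]
= [1/(0.707−0.332)] ln[(0.707/0.332)(1 − 4.06×0.3750/(0.332×17.0))]
= (1/0.3750) ln[2.130 × 0.7302] = 2.667 × ln(1.555) = 2.667 × 0.4415 = 1.177 d.
L(t_c) = L₀ e^(−k_1 t_c) = 17.0 × 0.6765 = 11.50 mg/L, and at the critical point k_r D_c = k_1 L, so D_c = (0.332/0.707) × 11.50 = 5.400 mg/L.
x_c = v t_c = 0.976 m/s × 1.177 d × 86400 s/d = 99280 m ≈ 99.3 km.

t_c ≈ 1.18 d; D_c ≈ 5.40 mg/L; x_c ≈ 99.3 km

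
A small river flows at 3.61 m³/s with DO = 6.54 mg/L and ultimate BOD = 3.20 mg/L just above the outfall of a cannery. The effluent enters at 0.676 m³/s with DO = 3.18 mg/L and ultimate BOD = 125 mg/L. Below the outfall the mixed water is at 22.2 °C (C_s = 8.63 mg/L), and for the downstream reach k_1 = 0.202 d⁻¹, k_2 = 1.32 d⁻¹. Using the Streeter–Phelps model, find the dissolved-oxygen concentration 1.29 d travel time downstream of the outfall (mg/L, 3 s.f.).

Mixed DO = (3.61×6.54 + 0.676×3.18)/(3.61+0.676) = 25.76/4.286 = 6.010 mg/L.
Mixed L₀ = (3.61×3.20 + 0.676×125)/(4.286) = 96.05/4.286 = 22.41 mg/L.
Initial deficit D₀ = C_s − DO₀ = 8.63 − 6.010 = 2.620 mg/L.
D(1.29) = [0.202×22.41/(1.32−0.202)](e^(−0.202×1.29) − e^(−1.32×1.29)) + 2.620 e^(−1.32×1.29)
= 4.049 × (0.7706 − 0.1822) + 2.620 × 0.1822 = 2.860 mg/L.
DO = 8.63 − 2.860 = 5.770 mg/L.

DO ≈ 5.77 mg/L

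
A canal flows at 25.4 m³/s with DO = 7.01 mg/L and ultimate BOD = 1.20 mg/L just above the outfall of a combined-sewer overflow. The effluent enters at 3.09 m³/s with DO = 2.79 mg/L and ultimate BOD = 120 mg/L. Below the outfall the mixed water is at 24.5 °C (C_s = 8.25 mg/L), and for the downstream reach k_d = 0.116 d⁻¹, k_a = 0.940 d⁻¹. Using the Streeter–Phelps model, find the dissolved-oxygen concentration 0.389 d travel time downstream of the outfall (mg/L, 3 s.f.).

DO ≈ 6.55 mg/L

Mixed DO = (25.4×7.01 + 3.09×2.79)/(25.4+3.09) = 186.7/28.49 = 6.552 mg/L.
Mixed L₀ = (25.4×1.20 + 3.09×120)/(28.49) = 401.3/28.49 = 14.08 mg/L.
Initial deficit D₀ = C_s − DO₀ = 8.25 − 6.552 = 1.698 mg/L.
D(0.389) = [0.116×14.08/(0.940−0.116)](e^(−0.116×0.389) − e^(−0.940×0.389)) + 1.698 e^(−0.940×0.389)
= 1.983 × (0.9559 − 0.6937) + 1.698 × 0.6937 = 1.698 mg/L.
DO = 8.25 − 1.698 = 6.552 mg/L.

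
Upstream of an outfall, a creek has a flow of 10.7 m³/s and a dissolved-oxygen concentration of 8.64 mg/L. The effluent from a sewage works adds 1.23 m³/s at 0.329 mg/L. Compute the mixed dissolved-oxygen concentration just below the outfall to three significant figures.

Flow-weighted mixing: C = (Q_r C_r + Q_w C_w)/(Q_r + Q_w)
= (10.7×8.64 + 1.23×0.329)/(10.7 + 1.23) = 92.85/11.93 = 7.783 mg/L.

7.78 mg/L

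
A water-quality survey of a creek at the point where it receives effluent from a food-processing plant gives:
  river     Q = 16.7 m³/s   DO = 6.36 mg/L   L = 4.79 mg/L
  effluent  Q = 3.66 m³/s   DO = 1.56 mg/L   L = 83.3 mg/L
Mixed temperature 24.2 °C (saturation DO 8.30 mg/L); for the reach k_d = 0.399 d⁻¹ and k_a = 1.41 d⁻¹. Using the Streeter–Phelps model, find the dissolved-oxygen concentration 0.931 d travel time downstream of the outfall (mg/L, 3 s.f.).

Mixed DO = (16.7×6.36 + 3.66×1.56)/(16.7+3.66) = 111.9/20.36 = 5.497 mg/L.
Mixed L₀ = (16.7×4.79 + 3.66×83.3)/(20.36) = 384.9/20.36 = 18.90 mg/L.
Initial deficit D₀ = C_s − DO₀ = 8.30 − 5.497 = 2.803 mg/L.
D(0.931) = [0.399×18.90/(1.41−0.399)](e^(−0.399×0.931) − e^(−1.41×0.931)) + 2.803 e^(−1.41×0.931)
= 7.460 × (0.6897 − 0.2691) + 2.803 × 0.2691 = 3.892 mg/L.
DO = 8.30 − 3.892 = 4.408 mg/L.

DO ≈ 4.41 mg/L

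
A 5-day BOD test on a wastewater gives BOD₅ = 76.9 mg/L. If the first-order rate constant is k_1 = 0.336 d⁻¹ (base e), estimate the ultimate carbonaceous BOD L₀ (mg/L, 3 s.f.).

BOD₅ = L₀(1 − e^(−5k_1)) ⇒ L₀ = BOD₅ / (1 − e^(−5×0.336))
= 76.9 / (1 − 0.1864) = 76.9 / 0.8136 = 94.52 mg/L.

L₀ ≈ 94.5 mg/L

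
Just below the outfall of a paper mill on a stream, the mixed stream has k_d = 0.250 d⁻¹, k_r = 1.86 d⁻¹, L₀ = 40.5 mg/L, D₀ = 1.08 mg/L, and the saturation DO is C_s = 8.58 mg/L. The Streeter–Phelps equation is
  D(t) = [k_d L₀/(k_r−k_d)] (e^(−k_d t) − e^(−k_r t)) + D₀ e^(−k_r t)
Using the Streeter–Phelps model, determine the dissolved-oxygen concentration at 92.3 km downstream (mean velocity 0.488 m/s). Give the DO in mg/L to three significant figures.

Travel time t = x/v = 92.3 km / (0.488 m/s) = 92300 m / 0.488 m/s = 189100 s = 2.189 d.
k_d L₀/(k_r−k_d) = 0.250×40.5/(1.86−0.250) = 10.12/1.610 = 6.289 mg/L.
e^(−k_d t) = e^(−0.250×2.189) = 0.5785; e^(−k_r t) = e^(−1.86×2.189) = 0.01705.
D = 6.289 × (0.5785 − 0.01705) + 1.08 × 0.01705 = 3.531 + 0.01841 = 3.549 mg/L.
DO = C_s − D = 8.58 − 3.549 = 5.031 mg/L.

DO ≈ 5.03 mg/L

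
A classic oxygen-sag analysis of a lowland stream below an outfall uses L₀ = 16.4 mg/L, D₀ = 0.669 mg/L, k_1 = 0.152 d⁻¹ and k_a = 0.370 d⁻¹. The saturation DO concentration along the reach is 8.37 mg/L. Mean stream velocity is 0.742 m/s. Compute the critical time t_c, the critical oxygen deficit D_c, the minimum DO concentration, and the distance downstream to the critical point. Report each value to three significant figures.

With k_a/k_1 = 2.434 and 1 − D₀(k_a−k_1)/(k_1 L₀) = 0.9415,
t_c = ln(2.434 × 0.9415) / (0.370 − 0.152) = ln(2.292) / 0.2180 = 0.8293/0.2180 = 3.804 d.
L(t_c) = L₀ e^(−k_1 t_c) = 16.4 × 0.5609 = 9.198 mg/L, and at the critical point k_a D_c = k_1 L, so D_c = (0.152/0.370) × 9.198 = 3.779 mg/L.
Minimum DO = C_s − D_c = 8.37 − 3.779 = 4.591 mg/L.
x_c = v t_c = 0.742 m/s × 3.804 d × 86400 s/d = 243900 m ≈ 244 km.

t_c ≈ 3.80 d; D_c ≈ 3.78 mg/L; min DO ≈ 4.59 mg/L; x_c ≈ 244 km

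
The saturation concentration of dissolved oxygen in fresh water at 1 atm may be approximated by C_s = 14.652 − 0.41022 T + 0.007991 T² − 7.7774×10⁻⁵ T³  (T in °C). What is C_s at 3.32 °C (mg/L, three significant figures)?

C_s = 14.652 − 0.41022×3.32 + 0.007991×3.32² − 7.7774×10⁻⁵×3.32³ = 13.38 mg/L.

C_s ≈ 13.4 mg/L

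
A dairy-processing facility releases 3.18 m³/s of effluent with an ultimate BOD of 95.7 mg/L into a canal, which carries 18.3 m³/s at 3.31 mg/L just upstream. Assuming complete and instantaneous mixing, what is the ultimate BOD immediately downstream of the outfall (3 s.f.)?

Flow-weighted mixing: C = (Q_r C_r + Q_w C_w)/(Q_r + Q_w)
= (18.3×3.31 + 3.18×95.7)/(18.3 + 3.18) = 364.9/21.48 = 16.99 mg/L.

17.0 mg/L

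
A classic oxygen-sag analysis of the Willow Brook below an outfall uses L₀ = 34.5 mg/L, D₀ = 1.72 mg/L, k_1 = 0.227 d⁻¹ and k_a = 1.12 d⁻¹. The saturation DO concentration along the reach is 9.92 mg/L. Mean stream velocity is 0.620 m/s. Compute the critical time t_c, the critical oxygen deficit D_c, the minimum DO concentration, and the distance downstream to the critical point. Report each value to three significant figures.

t_c ≈ 1.54 d; D_c ≈ 4.93 mg/L; min DO ≈ 4.99 mg/L; x_c ≈ 82.7 km

t_c = [1/(k_a−k_1)] ln[(k_a/k_1)(1 − D₀(k_a−k_1)/(k_1 L₀))]
= [1/(1.12−0.227)] ln[(1.12/0.227)(1 − 1.72×0.8930/(0.227×34.5))]
= (1/0.8930) ln[4.934 × 0.8039] = 1.120 × ln(3.966) = 1.120 × 1.378 = 1.543 d.
D_c = (k_1/k_a) L₀ e^(−k_1 t_c) = (0.227/1.12) × 34.5 × e^(−0.227×1.543) = 0.2027 × 34.5 × 0.7045 = 4.926 mg/L.
Minimum DO = C_s − D_c = 9.92 − 4.926 = 4.994 mg/L.
x_c = v t_c = 0.620 m/s × 1.543 d × 86400 s/d = 82650 m ≈ 82.7 km.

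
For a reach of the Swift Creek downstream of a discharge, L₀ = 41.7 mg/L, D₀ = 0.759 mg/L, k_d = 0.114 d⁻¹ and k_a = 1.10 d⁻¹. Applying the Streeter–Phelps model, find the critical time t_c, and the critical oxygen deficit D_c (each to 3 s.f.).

With k_a/k_d = 9.649 and 1 − D₀(k_a−k_d)/(k_d L₀) = 0.8426,
t_c = ln(9.649 × 0.8426) / (1.10 − 0.114) = ln(8.130) / 0.9860 = 2.096/0.9860 = 2.125 d.
D_c = (k_d/k_a) L₀ e^(−k_d t_c) = (0.114/1.10) × 41.7 × e^(−0.114×2.125) = 0.1036 × 41.7 × 0.7848 = 3.392 mg/L.

t_c ≈ 2.13 d; D_c ≈ 3.39 mg/L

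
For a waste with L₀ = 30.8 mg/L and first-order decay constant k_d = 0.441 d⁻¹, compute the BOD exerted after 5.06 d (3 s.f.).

y_t = L₀(1 − e^(−k_d t)) = 30.8 × (1 − e^(−0.441×5.06))
= 30.8 × (1 − 0.1074) = 30.8 × 0.8926 = 27.49 mg/L.

y ≈ 27.5 mg/L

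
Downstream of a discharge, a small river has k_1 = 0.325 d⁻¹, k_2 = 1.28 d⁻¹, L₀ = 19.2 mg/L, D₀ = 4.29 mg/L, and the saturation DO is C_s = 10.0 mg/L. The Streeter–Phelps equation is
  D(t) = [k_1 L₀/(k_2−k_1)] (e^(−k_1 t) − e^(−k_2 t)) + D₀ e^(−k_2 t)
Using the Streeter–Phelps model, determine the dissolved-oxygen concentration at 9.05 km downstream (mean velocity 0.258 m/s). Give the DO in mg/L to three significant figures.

Travel time t = x/v = 9.05 km / (0.258 m/s) = 9050 m / 0.258 m/s = 35080 s = 0.4060 d.
k_1 L₀/(k_2−k_1) = 0.325×19.2/(1.28−0.325) = 6.240/0.9550 = 6.534 mg/L.
e^(−k_1 t) = e^(−0.325×0.4060) = 0.8764; e^(−k_2 t) = e^(−1.28×0.4060) = 0.5947.
D = 6.534 × (0.8764 − 0.5947) + 4.29 × 0.5947 = 1.840 + 2.551 = 4.392 mg/L.
DO = C_s − D = 10.0 − 4.392 = 5.608 mg/L.

DO ≈ 5.61 mg/L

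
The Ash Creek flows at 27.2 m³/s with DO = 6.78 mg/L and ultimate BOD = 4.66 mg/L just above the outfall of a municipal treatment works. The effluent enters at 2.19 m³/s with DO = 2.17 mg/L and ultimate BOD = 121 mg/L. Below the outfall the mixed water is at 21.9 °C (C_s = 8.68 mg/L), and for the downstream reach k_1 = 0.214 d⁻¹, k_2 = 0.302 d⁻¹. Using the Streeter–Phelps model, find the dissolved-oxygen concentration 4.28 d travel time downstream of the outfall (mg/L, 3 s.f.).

DO ≈ 3.99 mg/L

Mixed DO = (27.2×6.78 + 2.19×2.17)/(27.2+2.19) = 189.2/29.39 = 6.436 mg/L.
Mixed L₀ = (27.2×4.66 + 2.19×121)/(29.39) = 391.7/29.39 = 13.33 mg/L.
Initial deficit D₀ = C_s − DO₀ = 8.68 − 6.436 = 2.244 mg/L.
D(4.28) = [0.214×13.33/(0.302−0.214)](e^(−0.214×4.28) − e^(−0.302×4.28)) + 2.244 e^(−0.302×4.28)
= 32.41 × (0.4001 − 0.2746) + 2.244 × 0.2746 = 4.687 mg/L.
DO = 8.68 − 4.687 = 3.993 mg/L.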